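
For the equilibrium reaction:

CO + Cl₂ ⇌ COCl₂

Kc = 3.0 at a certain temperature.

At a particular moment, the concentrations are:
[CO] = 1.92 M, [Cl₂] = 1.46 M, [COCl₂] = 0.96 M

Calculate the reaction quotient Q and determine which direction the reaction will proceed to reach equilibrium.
Q = 0.342, Q < K, reaction proceeds forward (toward products)

Q = ([COCl₂]) / ([CO] × [Cl₂])
  = ((0.96)) / ((1.92)·(1.46)) = 0.96/2.8032 = 0.3425
Since Q = 0.3425 < Kc = 3.0, the reaction proceeds forward (toward products) to reach equilibrium.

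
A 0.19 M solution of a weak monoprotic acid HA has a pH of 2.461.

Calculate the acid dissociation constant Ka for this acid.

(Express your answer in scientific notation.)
K_a = 6.42e-05

[H⁺] = 10^(−pH) = 10^(−2.461) = 3.459e-03 M. For HA ⇌ H⁺ + A⁻, Ka = x²/(C − x) = (3.459e-03)²/(0.19 − 3.459e-03) = 6.42e-05.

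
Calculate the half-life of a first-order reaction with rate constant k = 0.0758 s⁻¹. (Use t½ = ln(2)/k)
9.14 s

t½ = ln(2)/k = 0.6931/0.0758 = 9.14 s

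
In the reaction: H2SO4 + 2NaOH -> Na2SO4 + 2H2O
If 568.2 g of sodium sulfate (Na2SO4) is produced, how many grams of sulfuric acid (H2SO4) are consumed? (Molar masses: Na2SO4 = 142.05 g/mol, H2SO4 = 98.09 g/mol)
Moles of Na2SO4 = 568.2 g ÷ 142.05 g/mol = 4 mol
Mole ratio: 1 mol H2SO4 / 1 mol Na2SO4
Moles of H2SO4 = 4 × (1/1) = 4 mol
Mass of H2SO4 = 4 mol × 98.09 g/mol = 392.4 g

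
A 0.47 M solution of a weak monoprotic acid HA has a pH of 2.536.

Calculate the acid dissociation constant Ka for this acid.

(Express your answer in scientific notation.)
K_a = 1.81e-05

[H⁺] = 10^(−pH) = 10^(−2.536) = 2.911e-03 M. For HA ⇌ H⁺ + A⁻, Ka = x²/(C − x) = (2.911e-03)²/(0.47 − 2.911e-03) = 1.81e-05.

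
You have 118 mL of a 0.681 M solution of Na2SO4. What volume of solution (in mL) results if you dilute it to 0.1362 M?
Using M₁V₁ = M₂V₂:
0.681 × 118 = 0.1362 × V₂
V₂ = (0.681 × 118) / 0.1362 = 590 mL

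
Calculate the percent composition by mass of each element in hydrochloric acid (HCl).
H: 2.76%, Cl: 97.23%

Molar mass of HCl = 36.46 g/mol
% H = (1 × 1.008) / 36.46 × 100% = 1.008 / 36.46 × 100% = 2.76%
% Cl = (1 × 35.45) / 36.46 × 100% = 35.45 / 36.46 × 100% = 97.23%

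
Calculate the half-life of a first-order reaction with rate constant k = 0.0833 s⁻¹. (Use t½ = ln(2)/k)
8.32 s

t½ = ln(2)/k = 0.6931/0.0833 = 8.32 s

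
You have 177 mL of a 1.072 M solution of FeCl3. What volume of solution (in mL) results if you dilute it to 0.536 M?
Using M₁V₁ = M₂V₂:
1.072 × 177 = 0.536 × V₂
V₂ = (1.072 × 177) / 0.536 = 354 mL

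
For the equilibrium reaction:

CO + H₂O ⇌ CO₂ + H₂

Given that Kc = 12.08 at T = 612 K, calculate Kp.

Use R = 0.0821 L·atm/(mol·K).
K_p = 12.0800

Δn = (moles gaseous products) − (moles gaseous reactants) = 0
T = 612 K; RT = 0.0821 × 612 = 50.2452
Kp = Kc·(RT)^Δn = 12.08 × (50.2452)^0 = 12.08 × 1 = 12.0800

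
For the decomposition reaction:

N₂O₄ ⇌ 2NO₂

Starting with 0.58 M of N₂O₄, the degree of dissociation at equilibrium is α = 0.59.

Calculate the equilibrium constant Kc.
K_c = 1.9697

x = α·[A]₀ = 0.59 × 0.58 = 0.3422 M dissociated.
At eq: [N₂O₄] = 0.58 − 0.3422 = 0.2378 M; [NO₂] = 2x = 0.6844 M.
Kc = [NO₂]²/[N₂O₄] = (0.6844)²/0.2378 = 1.97.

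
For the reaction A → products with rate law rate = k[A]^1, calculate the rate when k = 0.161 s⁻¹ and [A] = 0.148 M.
0.02383 M/s

rate = k·[A]^1 = 0.161·(0.148)^1 = 0.161·0.148 = 0.02383 M/s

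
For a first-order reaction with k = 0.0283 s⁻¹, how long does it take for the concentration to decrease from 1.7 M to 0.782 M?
27.44 s

From ln[A] = ln[A]₀ - k·t: t = ln([A]₀/[A])/k = ln(1.7/0.782)/0.0283 = ln(2.1739)/0.0283 = 0.7765/0.0283 = 27.44 s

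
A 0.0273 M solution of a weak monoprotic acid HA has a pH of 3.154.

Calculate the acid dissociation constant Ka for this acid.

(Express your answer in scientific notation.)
K_a = 1.85e-05

[H⁺] = 10^(−pH) = 10^(−3.154) = 7.015e-04 M. For HA ⇌ H⁺ + A⁻, Ka = x²/(C − x) = (7.015e-04)²/(0.0273 − 7.015e-04) = 1.85e-05.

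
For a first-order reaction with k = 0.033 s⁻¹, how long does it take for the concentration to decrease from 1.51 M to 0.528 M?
31.84 s

From ln[A] = ln[A]₀ - k·t: t = ln([A]₀/[A])/k = ln(1.51/0.528)/0.033 = ln(2.8598)/0.033 = 1.0508/0.033 = 31.84 s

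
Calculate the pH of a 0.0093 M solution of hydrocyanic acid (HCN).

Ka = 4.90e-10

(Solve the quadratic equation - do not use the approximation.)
pH = 5.67

x² + Ka×x - Ka×C = 0. Using quadratic formula: [H⁺] = 2.1345e-06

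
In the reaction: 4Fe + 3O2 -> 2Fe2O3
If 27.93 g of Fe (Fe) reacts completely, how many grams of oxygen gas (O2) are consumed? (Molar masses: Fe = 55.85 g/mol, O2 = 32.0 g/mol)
Moles of Fe = 27.93 g ÷ 55.85 g/mol = 0.50009 mol
Mole ratio: 3 mol O2 / 4 mol Fe
Moles of O2 = 0.50009 × (3/4) = 0.375067 mol
Mass of O2 = 0.375067 mol × 32.0 g/mol = 12 g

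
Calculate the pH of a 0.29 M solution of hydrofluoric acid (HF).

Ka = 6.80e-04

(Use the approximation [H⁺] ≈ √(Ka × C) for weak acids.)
pH = 1.85

[H⁺] = √(Ka × C) = √(6.80e-04 × 0.29) = 1.4043e-02. pH = -log(1.4043e-02)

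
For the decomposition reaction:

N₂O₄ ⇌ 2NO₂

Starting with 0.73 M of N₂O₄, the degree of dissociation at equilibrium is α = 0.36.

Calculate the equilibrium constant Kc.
K_c = 0.5913

x = α·[A]₀ = 0.36 × 0.73 = 0.2628 M dissociated.
At eq: [N₂O₄] = 0.73 − 0.2628 = 0.4672 M; [NO₂] = 2x = 0.5256 M.
Kc = [NO₂]²/[N₂O₄] = (0.5256)²/0.4672 = 0.5913.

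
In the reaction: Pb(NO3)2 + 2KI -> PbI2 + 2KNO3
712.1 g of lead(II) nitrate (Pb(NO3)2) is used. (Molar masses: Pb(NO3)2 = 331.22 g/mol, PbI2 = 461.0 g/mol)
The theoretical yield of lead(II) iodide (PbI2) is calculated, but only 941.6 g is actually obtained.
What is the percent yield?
Moles of Pb(NO3)2 = 712.1 g ÷ 331.22 g/mol = 2.14993 mol
Mole ratio: 1 mol PbI2 / 1 mol Pb(NO3)2
Moles of PbI2 = 2.14993 × (1/1) = 2.14993 mol
Theoretical yield = 2.14993 mol × 461.0 g/mol = 991.12 g
Actual yield = 941.6 g
Percent yield = (941.6 / 991.12) × 100% = 95.0%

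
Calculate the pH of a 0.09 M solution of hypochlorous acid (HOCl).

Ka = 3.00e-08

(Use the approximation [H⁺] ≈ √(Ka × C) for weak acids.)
pH = 4.28

[H⁺] = √(Ka × C) = √(3.00e-08 × 0.09) = 5.1962e-05. pH = -log(5.1962e-05)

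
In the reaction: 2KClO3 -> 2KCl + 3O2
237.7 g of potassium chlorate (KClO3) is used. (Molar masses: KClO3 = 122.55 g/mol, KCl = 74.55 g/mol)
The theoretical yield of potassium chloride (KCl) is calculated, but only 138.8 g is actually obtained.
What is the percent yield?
Moles of KClO3 = 237.7 g ÷ 122.55 g/mol = 1.93962 mol
Mole ratio: 2 mol KCl / 2 mol KClO3
Moles of KCl = 1.93962 × (2/2) = 1.93962 mol
Theoretical yield = 1.93962 mol × 74.55 g/mol = 144.6 g
Actual yield = 138.8 g
Percent yield = (138.8 / 144.6) × 100% = 96.0%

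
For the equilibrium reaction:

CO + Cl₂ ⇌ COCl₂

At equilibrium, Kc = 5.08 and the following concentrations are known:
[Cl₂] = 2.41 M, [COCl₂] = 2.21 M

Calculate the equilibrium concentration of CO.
[CO] = 0.1805 M

Kc = ([COCl₂]) / ([CO] × [Cl₂]) = 5.08
[CO]^1 = (product terms)/(Kc · other reactant terms) = 2.21 / (5.08 · 2.41) = 0.18051
[CO] = 0.1805 M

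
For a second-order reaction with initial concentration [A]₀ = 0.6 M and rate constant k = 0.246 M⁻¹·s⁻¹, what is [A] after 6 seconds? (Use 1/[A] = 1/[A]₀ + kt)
0.3182 M

1/[A] = 1/[A]₀ + k·t = 1/0.6 + (0.246)·(6) = 1.6667 + 1.4760 = 3.1427
[A] = 1/3.1427 = 0.3182 M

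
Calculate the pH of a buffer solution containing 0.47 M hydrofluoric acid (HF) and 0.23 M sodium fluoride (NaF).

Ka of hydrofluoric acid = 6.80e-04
pH = 2.86

pKa = -log(6.80e-04) = 3.17. pH = pKa + log([A⁻]/[HA]) = 3.17 + log(0.23/0.47)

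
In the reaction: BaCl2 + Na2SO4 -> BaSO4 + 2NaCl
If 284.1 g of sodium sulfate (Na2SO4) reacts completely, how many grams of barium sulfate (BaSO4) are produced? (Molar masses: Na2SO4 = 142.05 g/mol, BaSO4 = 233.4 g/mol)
Moles of Na2SO4 = 284.1 g ÷ 142.05 g/mol = 2 mol
Mole ratio: 1 mol BaSO4 / 1 mol Na2SO4
Moles of BaSO4 = 2 × (1/1) = 2 mol
Mass of BaSO4 = 2 mol × 233.4 g/mol = 466.8 g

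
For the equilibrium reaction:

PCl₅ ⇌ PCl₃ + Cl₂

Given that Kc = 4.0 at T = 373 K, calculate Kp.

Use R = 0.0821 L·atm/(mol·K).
K_p = 122.4932

Δn = (moles gaseous products) − (moles gaseous reactants) = 1
T = 373 K; RT = 0.0821 × 373 = 30.6233
Kp = Kc·(RT)^Δn = 4.0 × (30.6233)^1 = 4.0 × 30.6233 = 122.4932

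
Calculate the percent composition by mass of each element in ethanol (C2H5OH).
C: 52.14%, H: 13.13%, O: 34.73%

Molar mass of C2H5OH = 46.07 g/mol
% C = (2 × 12.01) / 46.07 × 100% = 24.02 / 46.07 × 100% = 52.14%
% H = (6 × 1.008) / 46.07 × 100% = 6.048 / 46.07 × 100% = 13.13%
% O = (1 × 16.0) / 46.07 × 100% = 16 / 46.07 × 100% = 34.73%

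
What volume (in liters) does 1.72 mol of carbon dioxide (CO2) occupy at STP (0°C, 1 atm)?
At STP, 1 mol of gas occupies 22.4 L
Volume = 1.72 mol × 22.4 L/mol = 38.53 L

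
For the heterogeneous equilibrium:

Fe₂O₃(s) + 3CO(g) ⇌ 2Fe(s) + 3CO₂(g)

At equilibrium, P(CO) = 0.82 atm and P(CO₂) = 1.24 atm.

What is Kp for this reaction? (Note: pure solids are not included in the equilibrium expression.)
K_p = 3.458

Solids (Fe₂O₃, Fe) are excluded.
Kp = P(CO₂)³/P(CO)³ = (1.24)³/(0.82)³ = 1.907/0.5514 = 3.458.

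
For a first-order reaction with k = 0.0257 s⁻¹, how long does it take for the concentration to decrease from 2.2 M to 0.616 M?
49.53 s

From ln[A] = ln[A]₀ - k·t: t = ln([A]₀/[A])/k = ln(2.2/0.616)/0.0257 = ln(3.5714)/0.0257 = 1.2730/0.0257 = 49.53 s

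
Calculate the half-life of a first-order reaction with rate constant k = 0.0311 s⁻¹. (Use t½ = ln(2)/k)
22.29 s

t½ = ln(2)/k = 0.6931/0.0311 = 22.29 s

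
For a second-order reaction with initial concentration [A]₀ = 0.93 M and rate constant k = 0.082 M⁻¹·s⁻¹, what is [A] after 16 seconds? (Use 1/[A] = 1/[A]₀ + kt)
0.4189 M

1/[A] = 1/[A]₀ + k·t = 1/0.93 + (0.082)·(16) = 1.0753 + 1.3120 = 2.3873
[A] = 1/2.3873 = 0.4189 M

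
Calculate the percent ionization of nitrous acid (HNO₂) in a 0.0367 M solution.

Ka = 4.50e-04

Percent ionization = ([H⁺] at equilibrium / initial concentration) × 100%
Percent ionization = 10.5%

Let x = [H⁺]. Ka = x²/(C - x) ⇒ x² + (4.50e-04)x - (4.50e-04)(0.0367) = 0. x = 3.8451e-03. Percent = (3.8451e-03/0.0367) × 100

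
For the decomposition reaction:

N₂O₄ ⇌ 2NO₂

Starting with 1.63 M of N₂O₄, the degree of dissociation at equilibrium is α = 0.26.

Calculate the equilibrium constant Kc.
K_c = 0.5956

x = α·[A]₀ = 0.26 × 1.63 = 0.4238 M dissociated.
At eq: [N₂O₄] = 1.63 − 0.4238 = 1.206 M; [NO₂] = 2x = 0.8476 M.
Kc = [NO₂]²/[N₂O₄] = (0.8476)²/1.206 = 0.5956.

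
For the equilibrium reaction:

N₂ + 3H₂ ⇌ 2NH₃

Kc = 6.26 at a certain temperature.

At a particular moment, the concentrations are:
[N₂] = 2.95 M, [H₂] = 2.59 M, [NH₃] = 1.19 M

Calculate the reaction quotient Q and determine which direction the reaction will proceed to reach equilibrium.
Q = 0.028, Q < K, reaction proceeds forward (toward products)

Q = ([NH₃]^2) / ([N₂] × [H₂]^3)
  = ((1.19)^2) / ((2.95)·(2.59)^3) = 1.4161/51.253 = 0.02763
Since Q = 0.02763 < Kc = 6.26, the reaction proceeds forward (toward products) to reach equilibrium.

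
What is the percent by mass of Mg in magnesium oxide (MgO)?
Mass of Mg in formula = 24.31 × 1 = 24.31 g/mol
Molar mass = 40.31 g/mol
% Mg = (24.31/40.31) × 100% = 60.31%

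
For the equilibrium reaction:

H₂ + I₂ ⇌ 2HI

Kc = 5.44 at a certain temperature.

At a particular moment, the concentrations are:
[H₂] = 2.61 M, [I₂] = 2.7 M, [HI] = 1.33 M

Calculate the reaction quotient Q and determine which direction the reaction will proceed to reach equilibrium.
Q = 0.251, Q < K, reaction proceeds forward (toward products)

Q = ([HI]^2) / ([H₂] × [I₂])
  = ((1.33)^2) / ((2.61)·(2.7)) = 1.7689/7.047 = 0.251
Since Q = 0.251 < Kc = 5.44, the reaction proceeds forward (toward products) to reach equilibrium.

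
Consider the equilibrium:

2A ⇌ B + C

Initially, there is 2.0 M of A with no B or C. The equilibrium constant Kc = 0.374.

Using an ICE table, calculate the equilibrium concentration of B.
[B] = 0.550 M

ICE: [A] = 2.0 − 2x, [B] = [C] = x.
Kc = x²/(2.0 − 2x)² = 0.374 ⇒ √Kc = x/(2.0 − 2x).
x = √0.374·2.0/(1 + 2√0.374) = 0.61156·2.0/2.2231 = 0.55018.
[B] = x = 0.550 M.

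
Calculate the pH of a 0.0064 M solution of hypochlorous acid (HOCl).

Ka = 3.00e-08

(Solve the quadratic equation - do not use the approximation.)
pH = 4.86

x² + Ka×x - Ka×C = 0. Using quadratic formula: [H⁺] = 1.3841e-05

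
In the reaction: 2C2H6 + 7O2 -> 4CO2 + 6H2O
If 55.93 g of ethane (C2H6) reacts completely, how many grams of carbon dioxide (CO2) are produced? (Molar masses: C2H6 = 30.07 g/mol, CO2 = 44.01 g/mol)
Moles of C2H6 = 55.93 g ÷ 30.07 g/mol = 1.85999 mol
Mole ratio: 4 mol CO2 / 2 mol C2H6
Moles of CO2 = 1.85999 × (4/2) = 3.71999 mol
Mass of CO2 = 3.71999 mol × 44.01 g/mol = 163.7 g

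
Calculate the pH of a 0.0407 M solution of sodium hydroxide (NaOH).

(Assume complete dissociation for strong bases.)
pH = 12.61

[OH⁻] = 0.0407 M for strong base. pOH = -log[OH⁻] = 1.39, pH = 14 - pOH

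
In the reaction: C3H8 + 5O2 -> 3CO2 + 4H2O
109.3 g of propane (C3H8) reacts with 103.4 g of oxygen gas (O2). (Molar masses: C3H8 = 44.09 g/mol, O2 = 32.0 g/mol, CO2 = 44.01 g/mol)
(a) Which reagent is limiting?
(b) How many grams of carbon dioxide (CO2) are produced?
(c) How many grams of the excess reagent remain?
(a) O2, (b) 85.32 g, (c) 80.81 g

Moles of C3H8 = 109.3 g ÷ 44.09 g/mol = 2.47902 mol
Moles of O2 = 103.4 g ÷ 32.0 g/mol = 3.23125 mol
Moles ÷ coefficient: C3H8: 2.47902/1 = 2.479, O2: 3.23125/5 = 0.6462
(a) O2 has the smaller value, so O2 is the limiting reagent.
(b) Moles of CO2 = 3.23125 mol O2 × (3/5) = 1.93875 mol; mass = 1.93875 mol × 44.01 g/mol = 85.32 g
(c) C3H8 consumed = 3.23125 × (1/5) = 0.64625 mol; remaining = 2.47902 − 0.64625 = 1.83277 mol; mass = 1.83277 mol × 44.09 g/mol = 80.81 g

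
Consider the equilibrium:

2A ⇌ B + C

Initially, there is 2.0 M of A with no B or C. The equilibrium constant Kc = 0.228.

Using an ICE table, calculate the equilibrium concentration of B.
[B] = 0.488 M

ICE: [A] = 2.0 − 2x, [B] = [C] = x.
Kc = x²/(2.0 − 2x)² = 0.228 ⇒ √Kc = x/(2.0 − 2x).
x = √0.228·2.0/(1 + 2√0.228) = 0.47749·2.0/1.955 = 0.48849.
[B] = x = 0.488 M.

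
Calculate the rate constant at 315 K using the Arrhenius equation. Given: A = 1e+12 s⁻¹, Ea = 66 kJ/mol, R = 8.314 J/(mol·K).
1.14e+01 s⁻¹

k = A·exp(-Ea/(R·T)) = 1e+12·exp(-66000/(8.314·315)) = 1e+12·exp(-25.2013) = 1e+12·1.1355e-11 = 1.14e+01 s⁻¹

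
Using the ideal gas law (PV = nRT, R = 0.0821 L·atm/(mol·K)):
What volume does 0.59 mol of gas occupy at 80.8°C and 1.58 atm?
T = 80.8°C + 273.15 = 353.95 K
V = nRT/P = (0.59 × 0.0821 × 353.95) / 1.58
V = 10.85 L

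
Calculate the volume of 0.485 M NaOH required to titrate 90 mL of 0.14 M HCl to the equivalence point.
V_{base} = 26.0 mL

At equivalence: moles acid = moles base.
moles HCl = 0.14 M × 0.09 L = 0.0126 mol
V_NaOH = 0.0126 mol ÷ 0.485 M = 0.02598 L = 26.0 mL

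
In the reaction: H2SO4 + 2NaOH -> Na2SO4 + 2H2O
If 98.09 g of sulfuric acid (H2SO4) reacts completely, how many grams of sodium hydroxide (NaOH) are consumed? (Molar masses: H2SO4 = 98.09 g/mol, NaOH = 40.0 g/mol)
Moles of H2SO4 = 98.09 g ÷ 98.09 g/mol = 1 mol
Mole ratio: 2 mol NaOH / 1 mol H2SO4
Moles of NaOH = 1 × (2/1) = 2 mol
Mass of NaOH = 2 mol × 40.0 g/mol = 80 g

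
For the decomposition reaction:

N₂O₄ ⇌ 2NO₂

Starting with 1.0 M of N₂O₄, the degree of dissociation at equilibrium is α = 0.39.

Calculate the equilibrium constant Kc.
K_c = 0.9974

x = α·[A]₀ = 0.39 × 1.0 = 0.39 M dissociated.
At eq: [N₂O₄] = 1.0 − 0.39 = 0.61 M; [NO₂] = 2x = 0.78 M.
Kc = [NO₂]²/[N₂O₄] = (0.78)²/0.61 = 0.9974.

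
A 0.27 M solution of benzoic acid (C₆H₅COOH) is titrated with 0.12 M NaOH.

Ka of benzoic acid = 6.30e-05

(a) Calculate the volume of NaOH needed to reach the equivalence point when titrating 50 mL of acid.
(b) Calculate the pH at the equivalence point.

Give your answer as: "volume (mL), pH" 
V = 112.5 mL, pH = 8.56

(a) At equivalence: moles acid = moles base.
moles acid = 0.27 × 0.05 = 0.0135 mol; V_NaOH = 0.0135/0.12 = 0.1125 L = 112.5 mL.
(b) At equivalence, all acid → conjugate base A⁻ at [A⁻] = 0.0135/0.1625 = 0.08308 M.
Kb = Kw/Ka = 1.0e-14/6.30e-05 = 1.587e-10; [OH⁻] = √(Kb·[A⁻]) = 3.631e-06; pOH = 5.44; pH = 14 − pOH = 8.56.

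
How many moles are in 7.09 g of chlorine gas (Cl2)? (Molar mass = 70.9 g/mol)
Moles = 7.09 g ÷ 70.9 g/mol = 0.1 mol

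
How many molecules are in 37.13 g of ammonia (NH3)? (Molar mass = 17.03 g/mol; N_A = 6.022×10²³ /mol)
Moles = 37.13 g ÷ 17.03 g/mol = 2.18027 mol
Molecules = 2.18027 mol × 6.022×10²³ /mol = 1.313e+24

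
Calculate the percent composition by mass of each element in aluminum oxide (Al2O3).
Al: 52.92%, O: 47.08%

Molar mass of Al2O3 = 101.96 g/mol
% Al = (2 × 26.98) / 101.96 × 100% = 53.96 / 101.96 × 100% = 52.92%
% O = (3 × 16.0) / 101.96 × 100% = 48 / 101.96 × 100% = 47.08%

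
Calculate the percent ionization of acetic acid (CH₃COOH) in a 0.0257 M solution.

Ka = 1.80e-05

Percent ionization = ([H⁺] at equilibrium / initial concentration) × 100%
Percent ionization = 2.61%

Let x = [H⁺]. Ka = x²/(C - x) ⇒ x² + (1.80e-05)x - (1.80e-05)(0.0257) = 0. x = 6.7121e-04. Percent = (6.7121e-04/0.0257) × 100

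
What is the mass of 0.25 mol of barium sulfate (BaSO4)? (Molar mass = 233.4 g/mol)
Mass = 0.25 mol × 233.4 g/mol = 58.35 g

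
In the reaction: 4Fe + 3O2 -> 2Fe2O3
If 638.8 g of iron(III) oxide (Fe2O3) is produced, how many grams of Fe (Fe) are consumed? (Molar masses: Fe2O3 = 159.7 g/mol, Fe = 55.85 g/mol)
Moles of Fe2O3 = 638.8 g ÷ 159.7 g/mol = 4 mol
Mole ratio: 4 mol Fe / 2 mol Fe2O3
Moles of Fe = 4 × (4/2) = 8 mol
Mass of Fe = 8 mol × 55.85 g/mol = 446.8 g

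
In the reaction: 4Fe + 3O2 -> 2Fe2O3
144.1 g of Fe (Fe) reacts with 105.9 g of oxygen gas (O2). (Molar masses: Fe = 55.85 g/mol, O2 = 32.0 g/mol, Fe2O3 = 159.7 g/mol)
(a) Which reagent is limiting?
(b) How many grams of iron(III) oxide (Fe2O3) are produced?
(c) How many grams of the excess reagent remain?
(a) Fe, (b) 206 g, (c) 43.98 g

Moles of Fe = 144.1 g ÷ 55.85 g/mol = 2.58013 mol
Moles of O2 = 105.9 g ÷ 32.0 g/mol = 3.30938 mol
Moles ÷ coefficient: Fe: 2.58013/4 = 0.645, O2: 3.30938/3 = 1.103
(a) Fe has the smaller value, so Fe is the limiting reagent.
(b) Moles of Fe2O3 = 2.58013 mol Fe × (2/4) = 1.29006 mol; mass = 1.29006 mol × 159.7 g/mol = 206 g
(c) O2 consumed = 2.58013 × (3/4) = 1.93509 mol; remaining = 3.30938 − 1.93509 = 1.37428 mol; mass = 1.37428 mol × 32.0 g/mol = 43.98 g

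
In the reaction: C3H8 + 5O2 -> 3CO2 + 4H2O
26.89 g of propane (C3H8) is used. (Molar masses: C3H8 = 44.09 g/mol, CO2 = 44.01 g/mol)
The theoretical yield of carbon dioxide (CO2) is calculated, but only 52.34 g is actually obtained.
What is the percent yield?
Moles of C3H8 = 26.89 g ÷ 44.09 g/mol = 0.609889 mol
Mole ratio: 3 mol CO2 / 1 mol C3H8
Moles of CO2 = 0.609889 × (3/1) = 1.82967 mol
Theoretical yield = 1.82967 mol × 44.01 g/mol = 80.524 g
Actual yield = 52.34 g
Percent yield = (52.34 / 80.524) × 100% = 65.0%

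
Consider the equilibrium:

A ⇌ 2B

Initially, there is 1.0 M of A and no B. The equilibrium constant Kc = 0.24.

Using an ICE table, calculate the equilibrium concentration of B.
[B] = 0.434 M

ICE: [A] = 1.0 − x, [B] = 2x.
Kc = (2x)²/(1.0 − x) = 0.24 ⇒ 4x² + 0.24x − 0.24 = 0.
x = (−0.24 + √(0.24² + 4·4·0.24))/(2·4) = (−0.24 + √3.8976)/8 = 0.21678.
[B] = 2x = 0.434 M.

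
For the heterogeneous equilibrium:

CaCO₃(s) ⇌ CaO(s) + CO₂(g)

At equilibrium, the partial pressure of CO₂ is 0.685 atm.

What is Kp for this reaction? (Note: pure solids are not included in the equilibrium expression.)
K_p = 0.685

Solids (CaCO₃, CaO) have activity 1 and are excluded.
Kp = P(CO₂) = 0.685.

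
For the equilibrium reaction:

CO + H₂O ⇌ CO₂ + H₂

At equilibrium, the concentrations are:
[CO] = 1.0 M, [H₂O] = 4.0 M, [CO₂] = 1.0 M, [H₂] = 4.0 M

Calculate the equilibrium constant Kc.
K_c = 1.0000

Kc = ([CO₂] × [H₂]) / ([CO] × [H₂O])
   = ((1.0)·(4.0)) / ((1.0)·(4.0))
   = 4 / 4 = 1.0000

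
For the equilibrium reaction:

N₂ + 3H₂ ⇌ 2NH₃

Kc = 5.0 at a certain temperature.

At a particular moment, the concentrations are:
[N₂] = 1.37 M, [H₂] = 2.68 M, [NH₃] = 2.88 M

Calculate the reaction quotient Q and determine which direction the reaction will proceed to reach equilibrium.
Q = 0.315, Q < K, reaction proceeds forward (toward products)

Q = ([NH₃]^2) / ([N₂] × [H₂]^3)
  = ((2.88)^2) / ((1.37)·(2.68)^3) = 8.2944/26.371 = 0.3145
Since Q = 0.3145 < Kc = 5.0, the reaction proceeds forward (toward products) to reach equilibrium.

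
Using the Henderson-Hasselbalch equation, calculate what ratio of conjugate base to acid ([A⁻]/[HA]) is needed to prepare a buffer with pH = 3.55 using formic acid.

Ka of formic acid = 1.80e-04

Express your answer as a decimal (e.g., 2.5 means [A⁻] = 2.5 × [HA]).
[A⁻]/[HA] = 0.639

pKa = −log(1.80e-04) = 3.7447. pH = pKa + log([A⁻]/[HA]). 3.55 = 3.7447 + log(ratio). log(ratio) = 3.55 − 3.7447 = -0.1947. ratio = 10^(-0.1947) = 0.639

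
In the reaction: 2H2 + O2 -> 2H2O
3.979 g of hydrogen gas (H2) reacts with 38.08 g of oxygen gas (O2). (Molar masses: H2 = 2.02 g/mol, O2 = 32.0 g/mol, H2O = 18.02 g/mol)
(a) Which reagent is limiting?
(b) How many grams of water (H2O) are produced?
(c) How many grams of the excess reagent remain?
(a) H2, (b) 35.5 g, (c) 6.563 g

Moles of H2 = 3.979 g ÷ 2.02 g/mol = 1.9698 mol
Moles of O2 = 38.08 g ÷ 32.0 g/mol = 1.19 mol
Moles ÷ coefficient: H2: 1.9698/2 = 0.9849, O2: 1.19/1 = 1.19
(a) H2 has the smaller value, so H2 is the limiting reagent.
(b) Moles of H2O = 1.9698 mol H2 × (2/2) = 1.9698 mol; mass = 1.9698 mol × 18.02 g/mol = 35.5 g
(c) O2 consumed = 1.9698 × (1/2) = 0.984901 mol; remaining = 1.19 − 0.984901 = 0.205099 mol; mass = 0.205099 mol × 32.0 g/mol = 6.563 g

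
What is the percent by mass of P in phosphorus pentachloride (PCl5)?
Mass of P in formula = 30.97 × 1 = 30.97 g/mol
Molar mass = 208.22 g/mol
% P = (30.97/208.22) × 100% = 14.87%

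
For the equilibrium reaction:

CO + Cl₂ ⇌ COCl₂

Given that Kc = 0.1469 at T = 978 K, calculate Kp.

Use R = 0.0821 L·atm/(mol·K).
K_p = 0.0018

Δn = (moles gaseous products) − (moles gaseous reactants) = -1
T = 978 K; RT = 0.0821 × 978 = 80.2938
Kp = Kc·(RT)^Δn = 0.1469 × (80.2938)^-1 = 0.1469 × 0.0124543 = 0.0018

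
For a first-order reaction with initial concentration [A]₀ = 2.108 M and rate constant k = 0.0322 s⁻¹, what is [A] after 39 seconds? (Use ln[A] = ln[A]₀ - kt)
0.6005 M

ln[A] = ln[A]₀ - k·t = ln(2.108) - (0.0322)·(39) = 0.7457 - 1.2558 = -0.5101
[A] = e^(-0.5101) = 0.6005 M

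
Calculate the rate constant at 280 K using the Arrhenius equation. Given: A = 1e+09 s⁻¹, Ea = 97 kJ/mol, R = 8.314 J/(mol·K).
8.01e-10 s⁻¹

k = A·exp(-Ea/(R·T)) = 1e+09·exp(-97000/(8.314·280)) = 1e+09·exp(-41.6681) = 1e+09·8.0126e-19 = 8.01e-10 s⁻¹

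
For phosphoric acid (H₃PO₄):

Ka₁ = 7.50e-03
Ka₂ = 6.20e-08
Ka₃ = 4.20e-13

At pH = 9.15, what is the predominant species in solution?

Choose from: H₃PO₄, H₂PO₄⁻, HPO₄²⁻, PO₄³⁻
HPO₄²⁻

pKa1 = 2.12, pKa2 = 7.21, pKa3 = 12.38. Each pKa is the crossover between adjacent species; pH = 9.15 lies in the region where HPO₄²⁻ predominates.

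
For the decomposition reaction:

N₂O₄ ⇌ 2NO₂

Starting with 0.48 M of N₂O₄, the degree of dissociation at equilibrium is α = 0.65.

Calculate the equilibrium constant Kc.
K_c = 2.3177

x = α·[A]₀ = 0.65 × 0.48 = 0.312 M dissociated.
At eq: [N₂O₄] = 0.48 − 0.312 = 0.168 M; [NO₂] = 2x = 0.624 M.
Kc = [NO₂]²/[N₂O₄] = (0.624)²/0.168 = 2.318.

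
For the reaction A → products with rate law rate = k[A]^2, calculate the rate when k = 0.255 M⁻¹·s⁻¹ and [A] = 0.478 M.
0.05826 M/s

rate = k·[A]^2 = 0.255·(0.478)^2 = 0.255·0.228484 = 0.05826 M/s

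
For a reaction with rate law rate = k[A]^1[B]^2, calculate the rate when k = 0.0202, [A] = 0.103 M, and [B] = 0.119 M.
2.946e-05 M/s

rate = k·[A]^1·[B]^2 = 0.0202·(0.103)^1·(0.119)^2 = 0.0202·0.103·0.014161 = 2.946e-05 M/s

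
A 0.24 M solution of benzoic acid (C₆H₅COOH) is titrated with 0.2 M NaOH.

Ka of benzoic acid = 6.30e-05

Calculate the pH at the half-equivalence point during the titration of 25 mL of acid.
pH = pKa = 4.20

At the half-equivalence point, [HA] = [A⁻], so by Henderson–Hasselbalch pH = pKa + log(1) = pKa.
pKa = −log(6.30e-05) = 4.20.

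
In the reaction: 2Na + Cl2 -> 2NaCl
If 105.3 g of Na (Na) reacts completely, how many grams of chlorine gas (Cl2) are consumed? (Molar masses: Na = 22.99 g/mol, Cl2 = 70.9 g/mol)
Moles of Na = 105.3 g ÷ 22.99 g/mol = 4.58025 mol
Mole ratio: 1 mol Cl2 / 2 mol Na
Moles of Cl2 = 4.58025 × (1/2) = 2.29013 mol
Mass of Cl2 = 2.29013 mol × 70.9 g/mol = 162.4 g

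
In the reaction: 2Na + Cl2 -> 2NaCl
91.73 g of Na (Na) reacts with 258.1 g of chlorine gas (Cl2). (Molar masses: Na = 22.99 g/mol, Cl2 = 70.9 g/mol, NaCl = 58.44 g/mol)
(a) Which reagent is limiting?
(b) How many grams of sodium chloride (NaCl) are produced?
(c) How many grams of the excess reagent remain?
(a) Na, (b) 233.2 g, (c) 116.7 g

Moles of Na = 91.73 g ÷ 22.99 g/mol = 3.99 mol
Moles of Cl2 = 258.1 g ÷ 70.9 g/mol = 3.64034 mol
Moles ÷ coefficient: Na: 3.99/2 = 1.995, Cl2: 3.64034/1 = 3.64
(a) Na has the smaller value, so Na is the limiting reagent.
(b) Moles of NaCl = 3.99 mol Na × (2/2) = 3.99 mol; mass = 3.99 mol × 58.44 g/mol = 233.2 g
(c) Cl2 consumed = 3.99 × (1/2) = 1.995 mol; remaining = 3.64034 − 1.995 = 1.64534 mol; mass = 1.64534 mol × 70.9 g/mol = 116.7 g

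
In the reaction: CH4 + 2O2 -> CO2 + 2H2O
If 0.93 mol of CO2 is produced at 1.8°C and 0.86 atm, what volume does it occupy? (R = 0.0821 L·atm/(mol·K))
T = 1.8°C + 273.15 = 274.95 K
V = nRT/P = (0.93 × 0.0821 × 274.95) / 0.86
V = 24.41 L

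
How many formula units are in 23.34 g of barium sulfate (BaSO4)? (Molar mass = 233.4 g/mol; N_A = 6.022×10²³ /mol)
Moles = 23.34 g ÷ 233.4 g/mol = 0.1 mol
Formula units = 0.1 mol × 6.022×10²³ /mol = 6.022e+22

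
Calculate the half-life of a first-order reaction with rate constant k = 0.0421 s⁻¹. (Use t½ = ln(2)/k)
16.46 s

t½ = ln(2)/k = 0.6931/0.0421 = 16.46 s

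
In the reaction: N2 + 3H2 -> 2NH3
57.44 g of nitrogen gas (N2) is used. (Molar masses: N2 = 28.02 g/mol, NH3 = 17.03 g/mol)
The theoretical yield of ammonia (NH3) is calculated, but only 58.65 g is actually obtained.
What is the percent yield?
Moles of N2 = 57.44 g ÷ 28.02 g/mol = 2.04996 mol
Mole ratio: 2 mol NH3 / 1 mol N2
Moles of NH3 = 2.04996 × (2/1) = 4.09993 mol
Theoretical yield = 4.09993 mol × 17.03 g/mol = 69.822 g
Actual yield = 58.65 g
Percent yield = (58.65 / 69.822) × 100% = 84.0%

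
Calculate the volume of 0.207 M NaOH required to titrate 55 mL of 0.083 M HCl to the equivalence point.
V_{base} = 22.1 mL

At equivalence: moles acid = moles base.
moles HCl = 0.083 M × 0.055 L = 0.004565 mol
V_NaOH = 0.004565 mol ÷ 0.207 M = 0.02205 L = 22.1 mL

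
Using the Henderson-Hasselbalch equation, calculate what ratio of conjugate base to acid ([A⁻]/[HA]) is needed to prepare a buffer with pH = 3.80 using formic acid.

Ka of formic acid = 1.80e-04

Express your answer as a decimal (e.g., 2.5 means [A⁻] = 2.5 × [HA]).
[A⁻]/[HA] = 1.136

pKa = −log(1.80e-04) = 3.7447. pH = pKa + log([A⁻]/[HA]). 3.80 = 3.7447 + log(ratio). log(ratio) = 3.80 − 3.7447 = 0.0553. ratio = 10^(0.0553) = 1.136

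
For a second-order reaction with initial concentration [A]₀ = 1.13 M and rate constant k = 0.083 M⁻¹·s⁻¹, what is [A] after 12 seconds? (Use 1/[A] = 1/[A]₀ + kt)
0.5316 M

1/[A] = 1/[A]₀ + k·t = 1/1.13 + (0.083)·(12) = 0.8850 + 0.9960 = 1.8810
[A] = 1/1.8810 = 0.5316 M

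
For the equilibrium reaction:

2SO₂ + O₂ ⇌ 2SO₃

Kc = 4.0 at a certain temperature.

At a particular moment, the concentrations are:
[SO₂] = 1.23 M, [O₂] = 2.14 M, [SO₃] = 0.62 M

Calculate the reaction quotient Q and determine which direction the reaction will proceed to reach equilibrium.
Q = 0.119, Q < K, reaction proceeds forward (toward products)

Q = ([SO₃]^2) / ([SO₂]^2 × [O₂])
  = ((0.62)^2) / ((1.23)^2·(2.14)) = 0.3844/3.2376 = 0.1187
Since Q = 0.1187 < Kc = 4.0, the reaction proceeds forward (toward products) to reach equilibrium.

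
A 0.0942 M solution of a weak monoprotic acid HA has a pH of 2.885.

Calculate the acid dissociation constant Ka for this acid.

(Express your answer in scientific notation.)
K_a = 1.83e-05

[H⁺] = 10^(−pH) = 10^(−2.885) = 1.303e-03 M. For HA ⇌ H⁺ + A⁻, Ka = x²/(C − x) = (1.303e-03)²/(0.0942 − 1.303e-03) = 1.83e-05.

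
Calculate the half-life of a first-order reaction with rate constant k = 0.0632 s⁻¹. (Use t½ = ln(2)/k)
10.97 s

t½ = ln(2)/k = 0.6931/0.0632 = 10.97 s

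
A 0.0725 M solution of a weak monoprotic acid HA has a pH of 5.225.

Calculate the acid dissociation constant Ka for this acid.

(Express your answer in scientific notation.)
K_a = 4.89e-10

[H⁺] = 10^(−pH) = 10^(−5.225) = 5.957e-06 M. For HA ⇌ H⁺ + A⁻, Ka = x²/(C − x) = (5.957e-06)²/(0.0725 − 5.957e-06) = 4.89e-10.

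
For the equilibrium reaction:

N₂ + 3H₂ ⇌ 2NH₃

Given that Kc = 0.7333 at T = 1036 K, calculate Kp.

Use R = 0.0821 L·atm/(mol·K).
K_p = 1.01e-04

Δn = (moles gaseous products) − (moles gaseous reactants) = -2
T = 1036 K; RT = 0.0821 × 1036 = 85.0556
Kp = Kc·(RT)^Δn = 0.7333 × (85.0556)^-2 = 0.7333 × 0.000138227 = 1.01e-04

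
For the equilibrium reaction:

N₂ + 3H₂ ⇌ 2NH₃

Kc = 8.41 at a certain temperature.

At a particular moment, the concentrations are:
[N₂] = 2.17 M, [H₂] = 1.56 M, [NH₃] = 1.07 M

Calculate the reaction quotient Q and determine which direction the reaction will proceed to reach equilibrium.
Q = 0.139, Q < K, reaction proceeds forward (toward products)

Q = ([NH₃]^2) / ([N₂] × [H₂]^3)
  = ((1.07)^2) / ((2.17)·(1.56)^3) = 1.1449/8.2382 = 0.139
Since Q = 0.139 < Kc = 8.41, the reaction proceeds forward (toward products) to reach equilibrium.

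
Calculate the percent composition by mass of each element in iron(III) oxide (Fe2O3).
Fe: 69.94%, O: 30.06%

Molar mass of Fe2O3 = 159.7 g/mol
% Fe = (2 × 55.85) / 159.7 × 100% = 111.7 / 159.7 × 100% = 69.94%
% O = (3 × 16.0) / 159.7 × 100% = 48 / 159.7 × 100% = 30.06%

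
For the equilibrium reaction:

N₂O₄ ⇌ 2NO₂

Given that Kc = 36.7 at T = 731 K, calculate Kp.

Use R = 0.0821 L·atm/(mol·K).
K_p = 2.20e+03

Δn = (moles gaseous products) − (moles gaseous reactants) = 1
T = 731 K; RT = 0.0821 × 731 = 60.0151
Kp = Kc·(RT)^Δn = 36.7 × (60.0151)^1 = 36.7 × 60.0151 = 2.20e+03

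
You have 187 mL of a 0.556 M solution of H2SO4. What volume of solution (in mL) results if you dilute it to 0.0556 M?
Using M₁V₁ = M₂V₂:
0.556 × 187 = 0.0556 × V₂
V₂ = (0.556 × 187) / 0.0556 = 1870 mL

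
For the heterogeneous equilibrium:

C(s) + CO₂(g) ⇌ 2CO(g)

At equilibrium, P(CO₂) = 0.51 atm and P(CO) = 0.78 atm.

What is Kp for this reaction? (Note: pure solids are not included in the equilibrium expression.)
K_p = 1.193

Solid C is excluded.
Kp = P(CO)²/P(CO₂) = (0.78)²/0.51 = 0.6084/0.51 = 1.193.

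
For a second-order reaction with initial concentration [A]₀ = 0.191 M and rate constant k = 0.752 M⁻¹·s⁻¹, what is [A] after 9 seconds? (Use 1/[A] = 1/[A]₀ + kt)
0.0833 M

1/[A] = 1/[A]₀ + k·t = 1/0.191 + (0.752)·(9) = 5.2356 + 6.7680 = 12.0036
[A] = 1/12.0036 = 0.0833 M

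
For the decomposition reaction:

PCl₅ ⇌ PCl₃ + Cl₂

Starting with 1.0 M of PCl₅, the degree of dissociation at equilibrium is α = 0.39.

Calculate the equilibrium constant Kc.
K_c = 0.2493

x = α·[A]₀ = 0.39 × 1.0 = 0.39 M dissociated.
At eq: [PCl₅] = 1.0 − 0.39 = 0.61 M; [PCl₃] = [Cl₂] = x = 0.39 M.
Kc = [PCl₃][Cl₂]/[PCl₅] = (0.39)²/0.61 = 0.2493.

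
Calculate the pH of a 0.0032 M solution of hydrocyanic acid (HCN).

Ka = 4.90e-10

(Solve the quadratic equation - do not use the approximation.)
pH = 5.90

x² + Ka×x - Ka×C = 0. Using quadratic formula: [H⁺] = 1.2520e-06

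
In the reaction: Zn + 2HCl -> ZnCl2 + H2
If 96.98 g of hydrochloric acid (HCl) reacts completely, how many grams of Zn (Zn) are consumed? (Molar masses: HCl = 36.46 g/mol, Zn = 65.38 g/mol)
Moles of HCl = 96.98 g ÷ 36.46 g/mol = 2.6599 mol
Mole ratio: 1 mol Zn / 2 mol HCl
Moles of Zn = 2.6599 × (1/2) = 1.32995 mol
Mass of Zn = 1.32995 mol × 65.38 g/mol = 86.95 g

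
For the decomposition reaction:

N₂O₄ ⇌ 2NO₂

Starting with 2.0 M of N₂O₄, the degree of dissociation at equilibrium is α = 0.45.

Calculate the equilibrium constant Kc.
K_c = 2.9455

x = α·[A]₀ = 0.45 × 2.0 = 0.9 M dissociated.
At eq: [N₂O₄] = 2.0 − 0.9 = 1.1 M; [NO₂] = 2x = 1.8 M.
Kc = [NO₂]²/[N₂O₄] = (1.8)²/1.1 = 2.945.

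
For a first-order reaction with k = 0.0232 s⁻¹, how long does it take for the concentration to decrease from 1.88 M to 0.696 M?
42.83 s

From ln[A] = ln[A]₀ - k·t: t = ln([A]₀/[A])/k = ln(1.88/0.696)/0.0232 = ln(2.7011)/0.0232 = 0.9937/0.0232 = 42.83 s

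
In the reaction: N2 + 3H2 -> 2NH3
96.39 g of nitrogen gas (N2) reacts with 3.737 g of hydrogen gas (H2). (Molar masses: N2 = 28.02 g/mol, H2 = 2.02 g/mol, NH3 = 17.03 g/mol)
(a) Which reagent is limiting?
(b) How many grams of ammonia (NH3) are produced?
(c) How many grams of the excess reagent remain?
(a) H2, (b) 21 g, (c) 79.11 g

Moles of N2 = 96.39 g ÷ 28.02 g/mol = 3.44004 mol
Moles of H2 = 3.737 g ÷ 2.02 g/mol = 1.85 mol
Moles ÷ coefficient: N2: 3.44004/1 = 3.44, H2: 1.85/3 = 0.6167
(a) H2 has the smaller value, so H2 is the limiting reagent.
(b) Moles of NH3 = 1.85 mol H2 × (2/3) = 1.23333 mol; mass = 1.23333 mol × 17.03 g/mol = 21 g
(c) N2 consumed = 1.85 × (1/3) = 0.616667 mol; remaining = 3.44004 − 0.616667 = 2.82338 mol; mass = 2.82338 mol × 28.02 g/mol = 79.11 g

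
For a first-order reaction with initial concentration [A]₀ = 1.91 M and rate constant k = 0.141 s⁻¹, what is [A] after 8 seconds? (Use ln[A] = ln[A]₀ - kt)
0.6182 M

ln[A] = ln[A]₀ - k·t = ln(1.91) - (0.141)·(8) = 0.6471 - 1.1280 = -0.4809
[A] = e^(-0.4809) = 0.6182 M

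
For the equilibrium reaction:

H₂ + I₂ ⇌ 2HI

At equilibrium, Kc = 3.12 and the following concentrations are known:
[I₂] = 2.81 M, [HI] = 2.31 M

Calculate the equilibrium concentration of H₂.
[H₂] = 0.6086 M

Kc = ([HI]^2) / ([H₂] × [I₂]) = 3.12
[H₂]^1 = (product terms)/(Kc · other reactant terms) = 5.3361 / (3.12 · 2.81) = 0.60864
[H₂] = 0.6086 M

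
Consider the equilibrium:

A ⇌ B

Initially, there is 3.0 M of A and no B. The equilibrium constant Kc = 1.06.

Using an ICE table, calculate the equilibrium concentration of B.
[B] = 1.544 M

ICE: [A] = 3.0 − x, [B] = x.
Kc = x/(3.0 − x) = 1.06 ⇒ x = 1.06·3.0/(1 + 1.06) = 3.18/2.06 = 1.544.
[B] = x = 1.544 M.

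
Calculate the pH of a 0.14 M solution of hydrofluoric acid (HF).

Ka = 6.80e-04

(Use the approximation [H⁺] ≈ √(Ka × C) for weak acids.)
pH = 2.01

[H⁺] = √(Ka × C) = √(6.80e-04 × 0.14) = 9.7570e-03. pH = -log(9.7570e-03)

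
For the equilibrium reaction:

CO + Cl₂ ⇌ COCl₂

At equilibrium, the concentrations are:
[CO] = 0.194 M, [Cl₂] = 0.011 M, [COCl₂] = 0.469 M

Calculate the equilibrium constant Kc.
K_c = 2.20e+02

Kc = ([COCl₂]) / ([CO] × [Cl₂])
   = ((0.469)) / ((0.194)·(0.011))
   = 0.469 / 0.002134 = 2.20e+02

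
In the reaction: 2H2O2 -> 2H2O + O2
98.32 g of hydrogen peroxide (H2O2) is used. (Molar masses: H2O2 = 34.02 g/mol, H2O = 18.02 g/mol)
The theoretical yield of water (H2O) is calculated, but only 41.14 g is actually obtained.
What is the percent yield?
Moles of H2O2 = 98.32 g ÷ 34.02 g/mol = 2.89006 mol
Mole ratio: 2 mol H2O / 2 mol H2O2
Moles of H2O = 2.89006 × (2/2) = 2.89006 mol
Theoretical yield = 2.89006 mol × 18.02 g/mol = 52.079 g
Actual yield = 41.14 g
Percent yield = (41.14 / 52.079) × 100% = 79.0%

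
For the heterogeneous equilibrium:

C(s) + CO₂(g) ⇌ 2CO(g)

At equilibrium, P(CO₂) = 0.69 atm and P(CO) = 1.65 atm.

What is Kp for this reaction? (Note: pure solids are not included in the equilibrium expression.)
K_p = 3.946

Solid C is excluded.
Kp = P(CO)²/P(CO₂) = (1.65)²/0.69 = 2.722/0.69 = 3.946.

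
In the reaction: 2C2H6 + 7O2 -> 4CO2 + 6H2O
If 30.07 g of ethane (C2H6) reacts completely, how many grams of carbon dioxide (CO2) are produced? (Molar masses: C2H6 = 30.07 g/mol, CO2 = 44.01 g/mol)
Moles of C2H6 = 30.07 g ÷ 30.07 g/mol = 1 mol
Mole ratio: 4 mol CO2 / 2 mol C2H6
Moles of CO2 = 1 × (4/2) = 2 mol
Mass of CO2 = 2 mol × 44.01 g/mol = 88.02 g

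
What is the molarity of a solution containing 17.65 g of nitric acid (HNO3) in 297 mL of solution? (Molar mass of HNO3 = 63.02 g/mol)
Moles of HNO3 = 17.65 g ÷ 63.02 g/mol = 0.28007 mol
Volume = 297 mL = 0.297 L
Molarity = 0.28007 mol ÷ 0.297 L = 0.943 M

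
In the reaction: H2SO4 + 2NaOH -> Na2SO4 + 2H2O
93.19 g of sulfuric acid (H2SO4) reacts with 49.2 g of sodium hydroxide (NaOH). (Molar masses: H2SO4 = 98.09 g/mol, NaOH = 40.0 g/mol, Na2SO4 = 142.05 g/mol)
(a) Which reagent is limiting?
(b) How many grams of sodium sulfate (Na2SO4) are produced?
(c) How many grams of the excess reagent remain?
(a) NaOH, (b) 87.36 g, (c) 32.86 g

Moles of H2SO4 = 93.19 g ÷ 98.09 g/mol = 0.950046 mol
Moles of NaOH = 49.2 g ÷ 40.0 g/mol = 1.23 mol
Moles ÷ coefficient: H2SO4: 0.950046/1 = 0.95, NaOH: 1.23/2 = 0.615
(a) NaOH has the smaller value, so NaOH is the limiting reagent.
(b) Moles of Na2SO4 = 1.23 mol NaOH × (1/2) = 0.615 mol; mass = 0.615 mol × 142.05 g/mol = 87.36 g
(c) H2SO4 consumed = 1.23 × (1/2) = 0.615 mol; remaining = 0.950046 − 0.615 = 0.335046 mol; mass = 0.335046 mol × 98.09 g/mol = 32.86 g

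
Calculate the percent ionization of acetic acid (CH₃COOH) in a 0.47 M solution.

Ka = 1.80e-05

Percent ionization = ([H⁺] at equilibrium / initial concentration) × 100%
Percent ionization = 0.617%

Let x = [H⁺]. Ka = x²/(C - x) ⇒ x² + (1.80e-05)x - (1.80e-05)(0.47) = 0. x = 2.8996e-03. Percent = (2.8996e-03/0.47) × 100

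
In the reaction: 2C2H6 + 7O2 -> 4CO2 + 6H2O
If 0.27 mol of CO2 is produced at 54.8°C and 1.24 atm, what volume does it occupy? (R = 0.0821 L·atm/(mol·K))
T = 54.8°C + 273.15 = 327.95 K
V = nRT/P = (0.27 × 0.0821 × 327.95) / 1.24
V = 5.86 L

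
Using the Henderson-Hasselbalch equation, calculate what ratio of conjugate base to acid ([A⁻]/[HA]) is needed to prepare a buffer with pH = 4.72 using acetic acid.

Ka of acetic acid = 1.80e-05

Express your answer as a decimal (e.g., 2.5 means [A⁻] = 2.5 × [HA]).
[A⁻]/[HA] = 0.945

pKa = −log(1.80e-05) = 4.7447. pH = pKa + log([A⁻]/[HA]). 4.72 = 4.7447 + log(ratio). log(ratio) = 4.72 − 4.7447 = -0.0247. ratio = 10^(-0.0247) = 0.945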